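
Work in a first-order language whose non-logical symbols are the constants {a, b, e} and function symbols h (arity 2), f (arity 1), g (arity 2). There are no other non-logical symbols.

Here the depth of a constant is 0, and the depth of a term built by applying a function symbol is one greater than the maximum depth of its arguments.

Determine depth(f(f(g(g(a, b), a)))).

depth(g(a, b)) = 1 + max(0, 0) = 1
depth(g(g(a, b), a)) = 1 + max(1, 0) = 2
depth(f(g(g(a, b), a))) = 1 + depth(g(g(a, b), a)) = 1 + 2 = 3
depth(f(f(g(g(a, b), a)))) = 1 + depth(f(g(g(a, b), a))) = 1 + 3 = 4

4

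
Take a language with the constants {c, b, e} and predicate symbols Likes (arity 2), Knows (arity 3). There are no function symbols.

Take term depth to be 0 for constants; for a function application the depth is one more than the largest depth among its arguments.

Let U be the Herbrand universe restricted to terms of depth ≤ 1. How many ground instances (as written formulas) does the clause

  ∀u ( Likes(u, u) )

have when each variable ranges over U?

3

Ground terms of depth ≤ 1:
  With no function symbols every ground term is a constant, so there are exactly 3 ground terms at every depth bound.
  N_0 = 3
  N_1 = 3
  Explicitly: c, b, e.
So there are 3 ground terms available for substitution.
The body mentions the single quantified variable u; since ground terms form a free algebra, no two substitutions collapse to the same formula.
Number of ground instances = 3.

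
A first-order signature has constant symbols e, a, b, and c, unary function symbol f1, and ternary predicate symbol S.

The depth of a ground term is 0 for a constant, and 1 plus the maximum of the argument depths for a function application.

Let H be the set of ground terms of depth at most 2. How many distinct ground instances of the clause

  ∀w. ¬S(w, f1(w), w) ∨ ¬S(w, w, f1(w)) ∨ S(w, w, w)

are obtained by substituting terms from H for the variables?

12

Ground terms of depth ≤ 2:
  Count level by level. With function symbols f1/1, the terms of depth ≤ k are the 4 constants together with each function applied to depth-≤(k−1) tuples, so N_k = 4 + N_{k-1}.
  N_0 = 4
  N_1 = 4 + 4 = 8
  N_2 = 4 + 8 = 12
  Explicitly: e, a, b, c, f1(e), f1(a), f1(b), f1(c), f1(f1(e)), f1(f1(a)), f1(f1(b)), f1(f1(c)).
So there are 12 ground terms available for substitution.
The clause has 1 distinct variable (w), which appears in the body. In the free term algebra distinct substitutions yield syntactically distinct ground instances.
Number of ground instances = 12.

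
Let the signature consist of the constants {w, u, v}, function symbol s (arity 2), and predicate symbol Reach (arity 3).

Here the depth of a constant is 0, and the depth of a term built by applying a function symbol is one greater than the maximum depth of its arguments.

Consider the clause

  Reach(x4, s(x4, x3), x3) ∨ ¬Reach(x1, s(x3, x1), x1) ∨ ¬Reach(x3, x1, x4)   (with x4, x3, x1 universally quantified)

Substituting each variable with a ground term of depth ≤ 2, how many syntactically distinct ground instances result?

3176523

Ground terms of depth ≤ 2:
  Count level by level. With function symbols s/2, the terms of depth ≤ k are the 3 constants together with each function applied to depth-≤(k−1) tuples, so N_k = 3 + N_{k-1}^2.
  N_0 = 3
  N_1 = 3 + 3^2 = 12
  N_2 = 3 + 12^2 = 147
So there are 147 ground terms available for substitution.
Each of x4, x3, x1 ranges independently over the available ground terms, and distinct assignments produce distinct instances.
Number of ground instances = 147^3 = 3176523.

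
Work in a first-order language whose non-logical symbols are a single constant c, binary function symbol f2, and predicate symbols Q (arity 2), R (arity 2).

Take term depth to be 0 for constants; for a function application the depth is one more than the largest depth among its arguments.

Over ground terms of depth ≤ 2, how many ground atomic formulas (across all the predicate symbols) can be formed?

First count ground terms of depth ≤ 2.
Count level by level. With function symbols f2/2, the terms of depth ≤ k are the 1 constant together with each function applied to depth-≤(k−1) tuples, so N_k = 1 + N_{k-1}^2.
N_0 = 1
N_1 = 1 + 1^2 = 2
N_2 = 1 + 2^2 = 5
Explicitly: c, f2(c, c), f2(c, f2(c, c)), f2(f2(c, c), c), f2(f2(c, c), f2(c, c)).
So |H| = 5.
Each predicate of arity r yields |H|^r ground atoms (one per choice of an r-tuple from H):
  Q: 5^2 = 25;  R: 5^2 = 25
Total ground atoms: 25 + 25 = 50.

50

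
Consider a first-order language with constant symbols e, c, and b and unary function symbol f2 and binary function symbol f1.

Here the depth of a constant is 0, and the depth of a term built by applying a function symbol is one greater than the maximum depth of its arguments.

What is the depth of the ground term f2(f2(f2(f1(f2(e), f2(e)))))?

depth(f2(e)) = 1 + depth(e) = 1 + 0 = 1
depth(f1(f2(e), f2(e))) = 1 + max(1, 1) = 2
depth(f2(f1(f2(e), f2(e)))) = 1 + depth(f1(f2(e), f2(e))) = 1 + 2 = 3
depth(f2(f2(f1(f2(e), f2(e))))) = 1 + depth(f2(f1(f2(e), f2(e)))) = 1 + 3 = 4
depth(f2(f2(f2(f1(f2(e), f2(e)))))) = 1 + depth(f2(f2(f1(f2(e), f2(e))))) = 1 + 4 = 5

5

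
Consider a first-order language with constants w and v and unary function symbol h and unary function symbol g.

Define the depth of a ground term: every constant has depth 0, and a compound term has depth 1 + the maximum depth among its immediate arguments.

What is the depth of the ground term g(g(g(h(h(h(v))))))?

6

depth(h(v)) = 1 + depth(v) = 1 + 0 = 1
depth(h(h(v))) = 1 + depth(h(v)) = 1 + 1 = 2
depth(h(h(h(v)))) = 1 + depth(h(h(v))) = 1 + 2 = 3
depth(g(h(h(h(v))))) = 1 + depth(h(h(h(v)))) = 1 + 3 = 4
depth(g(g(h(h(h(v)))))) = 1 + depth(g(h(h(h(v))))) = 1 + 4 = 5
depth(g(g(g(h(h(h(v))))))) = 1 + depth(g(g(h(h(h(v)))))) = 1 + 5 = 6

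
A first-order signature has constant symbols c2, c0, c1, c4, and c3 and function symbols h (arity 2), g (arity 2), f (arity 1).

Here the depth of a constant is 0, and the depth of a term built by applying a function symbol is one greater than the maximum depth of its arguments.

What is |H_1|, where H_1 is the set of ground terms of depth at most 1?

60

Let N_k = |{terms of depth ≤ k}|. Then N_0 = 5 and N_k = 5 + N_{k-1}^2 + N_{k-1}^2 + N_{k-1} for k ≥ 1 (one summand per function symbol, arity giving the exponent).
N_0 = 5
N_1 = 5 + 5^2 + 5^2 + 5 = 60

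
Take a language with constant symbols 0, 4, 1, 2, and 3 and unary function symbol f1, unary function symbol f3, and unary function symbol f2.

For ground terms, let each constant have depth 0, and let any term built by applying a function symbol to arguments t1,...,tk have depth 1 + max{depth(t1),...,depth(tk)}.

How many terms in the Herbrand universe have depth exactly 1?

15

Write N_k for the number of ground terms of depth ≤ k. A term of depth ≤ k is either a constant or a function symbol applied to arguments of depth ≤ k−1, so N_k = 5 + N_{k-1} + N_{k-1} + N_{k-1}.
N_0 = 5
N_1 = 5 + 5 + 5 + 5 = 20
Terms of depth exactly 1: N_1 − N_0 = 20 − 5 = 15.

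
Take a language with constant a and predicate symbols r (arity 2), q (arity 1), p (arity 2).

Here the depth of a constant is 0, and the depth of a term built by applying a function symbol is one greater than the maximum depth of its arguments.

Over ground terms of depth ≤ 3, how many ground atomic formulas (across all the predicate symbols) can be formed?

First count ground terms of depth ≤ 3.
With no function symbols every ground term is a constant, so there is exactly 1 ground term at every depth bound.
N_0 = 1
N_1 = 1
N_2 = 1
N_3 = 1
So |H| = 1.
Each predicate of arity r yields |H|^r ground atoms (one per choice of an r-tuple from H):
  r: 1^2 = 1;  q: 1;  p: 1^2 = 1
Total ground atoms: 1 + 1 + 1 = 3.

3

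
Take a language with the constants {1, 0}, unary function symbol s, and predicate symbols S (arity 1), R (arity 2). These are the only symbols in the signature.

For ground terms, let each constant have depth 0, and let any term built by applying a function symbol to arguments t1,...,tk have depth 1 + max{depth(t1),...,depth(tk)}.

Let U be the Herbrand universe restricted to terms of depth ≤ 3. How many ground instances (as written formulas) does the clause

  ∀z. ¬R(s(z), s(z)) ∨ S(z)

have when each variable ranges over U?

8

Ground terms of depth ≤ 3:
  If N_k denotes the number of depth-≤k ground terms, the 2 constants give N_0 = 2, and each function symbol of arity r contributes N_{k-1}^r new terms at level k: N_k = 2 + N_{k-1}.
  N_0 = 2
  N_1 = 2 + 2 = 4
  N_2 = 2 + 4 = 6
  N_3 = 2 + 6 = 8
  Explicitly: 1, 0, s(1), s(0), s(s(1)), s(s(0)), s(s(s(1))), s(s(s(0))).
So there are 8 ground terms available for substitution.
The clause has 1 distinct variable (z), which appears in the body. In the free term algebra distinct substitutions yield syntactically distinct ground instances.
Number of ground instances = 8.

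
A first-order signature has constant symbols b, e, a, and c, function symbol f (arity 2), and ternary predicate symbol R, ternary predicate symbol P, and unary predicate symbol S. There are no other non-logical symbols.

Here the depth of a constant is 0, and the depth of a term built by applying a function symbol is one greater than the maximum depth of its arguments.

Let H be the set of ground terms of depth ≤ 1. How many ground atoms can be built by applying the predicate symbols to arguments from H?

16020

First count ground terms of depth ≤ 1.
Write N_k for the number of ground terms of depth ≤ k. A term of depth ≤ k is either a constant or a function symbol applied to arguments of depth ≤ k−1, so N_k = 4 + N_{k-1}^2.
N_0 = 4
N_1 = 4 + 4^2 = 20
So |H| = 20.
Each predicate of arity r yields |H|^r ground atoms (one per choice of an r-tuple from H):
  R: 20^3 = 8000;  P: 20^3 = 8000;  S: 20
Total ground atoms: 8000 + 8000 + 20 = 16020.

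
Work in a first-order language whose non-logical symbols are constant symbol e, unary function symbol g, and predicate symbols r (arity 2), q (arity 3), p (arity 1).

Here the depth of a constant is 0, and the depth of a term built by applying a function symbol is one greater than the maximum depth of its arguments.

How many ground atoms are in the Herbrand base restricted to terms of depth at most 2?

39

First count ground terms of depth ≤ 2.
Let N_k count ground terms of depth at most k. Each non-constant term of depth ≤ k is some function symbol applied to depth-≤(k−1) arguments, giving N_k = 1 + N_{k-1}.
N_0 = 1
N_1 = 1 + 1 = 2
N_2 = 1 + 2 = 3
So |H| = 3.
For each predicate symbol, the number of ground atoms is |H| raised to its arity; summing:
  r: 3^2 = 9;  q: 3^3 = 27;  p: 3
Total ground atoms: 9 + 27 + 3 = 39.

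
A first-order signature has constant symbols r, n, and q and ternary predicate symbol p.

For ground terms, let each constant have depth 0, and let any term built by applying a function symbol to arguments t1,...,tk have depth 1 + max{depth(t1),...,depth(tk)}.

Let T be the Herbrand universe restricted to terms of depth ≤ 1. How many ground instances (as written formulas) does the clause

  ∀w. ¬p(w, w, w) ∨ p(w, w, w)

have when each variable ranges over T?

Ground terms of depth ≤ 1:
  With no function symbols every ground term is a constant, so there are exactly 3 ground terms at every depth bound.
  N_0 = 3
  N_1 = 3
  Explicitly: r, n, q.
So there are 3 ground terms available for substitution.
The body mentions the single quantified variable w; since ground terms form a free algebra, no two substitutions collapse to the same formula.
Number of ground instances = 3.

3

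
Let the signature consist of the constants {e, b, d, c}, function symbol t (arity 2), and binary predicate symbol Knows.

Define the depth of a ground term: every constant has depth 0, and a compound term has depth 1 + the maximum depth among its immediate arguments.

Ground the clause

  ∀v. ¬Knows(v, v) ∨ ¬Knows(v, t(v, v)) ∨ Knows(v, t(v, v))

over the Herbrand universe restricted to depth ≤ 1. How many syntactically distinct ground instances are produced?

Ground terms of depth ≤ 1:
  Let N_k = |{terms of depth ≤ k}|. Then N_0 = 4 and N_k = 4 + N_{k-1}^2 for k ≥ 1 (one summand per function symbol, arity giving the exponent).
  N_0 = 4
  N_1 = 4 + 4^2 = 20
So there are 20 ground terms available for substitution.
The variable v ranges independently over the available ground terms, and distinct assignments produce distinct instances.
Number of ground instances = 20.

20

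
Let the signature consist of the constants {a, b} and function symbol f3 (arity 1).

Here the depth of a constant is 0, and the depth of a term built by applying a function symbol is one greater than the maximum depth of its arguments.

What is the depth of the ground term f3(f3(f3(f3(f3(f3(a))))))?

depth(f3(a)) = 1 + depth(a) = 1 + 0 = 1
depth(f3(f3(a))) = 1 + depth(f3(a)) = 1 + 1 = 2
depth(f3(f3(f3(a)))) = 1 + depth(f3(f3(a))) = 1 + 2 = 3
depth(f3(f3(f3(f3(a))))) = 1 + depth(f3(f3(f3(a)))) = 1 + 3 = 4
depth(f3(f3(f3(f3(f3(a)))))) = 1 + depth(f3(f3(f3(f3(a))))) = 1 + 4 = 5
depth(f3(f3(f3(f3(f3(f3(a))))))) = 1 + depth(f3(f3(f3(f3(f3(a)))))) = 1 + 5 = 6

6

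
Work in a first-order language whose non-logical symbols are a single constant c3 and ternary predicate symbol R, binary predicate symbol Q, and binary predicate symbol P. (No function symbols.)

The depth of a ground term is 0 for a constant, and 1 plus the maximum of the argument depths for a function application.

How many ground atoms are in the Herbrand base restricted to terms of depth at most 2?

First count ground terms of depth ≤ 2.
With no function symbols every ground term is a constant, so there is exactly 1 ground term at every depth bound.
N_0 = 1
N_1 = 1
N_2 = 1
Explicitly: c3.
So |H| = 1.
For each predicate symbol, the number of ground atoms is |H| raised to its arity; summing:
  R: 1^3 = 1;  Q: 1^2 = 1;  P: 1^2 = 1
Total ground atoms: 1 + 1 + 1 = 3.

3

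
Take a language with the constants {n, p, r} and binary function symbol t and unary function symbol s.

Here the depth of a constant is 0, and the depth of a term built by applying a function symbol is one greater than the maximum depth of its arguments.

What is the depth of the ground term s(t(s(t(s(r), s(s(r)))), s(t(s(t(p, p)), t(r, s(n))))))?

6

depth(s(r)) = 1 + depth(r) = 1 + 0 = 1
depth(s(s(r))) = 1 + depth(s(r)) = 1 + 1 = 2
depth(t(s(r), s(s(r)))) = 1 + max(1, 2) = 3
depth(s(t(s(r), s(s(r))))) = 1 + depth(t(s(r), s(s(r)))) = 1 + 3 = 4
depth(t(p, p)) = 1 + max(0, 0) = 1
depth(s(t(p, p))) = 1 + depth(t(p, p)) = 1 + 1 = 2
depth(s(n)) = 1 + depth(n) = 1 + 0 = 1
depth(t(r, s(n))) = 1 + max(0, 1) = 2
depth(t(s(t(p, p)), t(r, s(n)))) = 1 + max(2, 2) = 3
depth(s(t(s(t(p, p)), t(r, s(n))))) = 1 + depth(t(s(t(p, p)), t(r, s(n)))) = 1 + 3 = 4
depth(t(s(t(s(r), s(s(r)))), s(t(s(t(p, p)), t(r, s(n)))))) = 1 + max(4, 4) = 5
depth(s(t(s(t(s(r), s(s(r)))), s(t(s(t(p, p)), t(r, s(n))))))) = 1 + depth(t(s(t(s(r), s(s(r)))), s(t(s(t(p, p)), t(r, s(n)))))) = 1 + 5 = 6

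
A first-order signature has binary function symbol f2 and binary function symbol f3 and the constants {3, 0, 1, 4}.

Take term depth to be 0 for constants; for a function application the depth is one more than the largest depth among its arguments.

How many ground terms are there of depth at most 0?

4

Count level by level. With function symbols f2/2, f3/2, the terms of depth ≤ k are the 4 constants together with each function applied to depth-≤(k−1) tuples, so N_k = 4 + N_{k-1}^2 + N_{k-1}^2.
N_0 = 4
Explicitly: 3, 0, 1, 4.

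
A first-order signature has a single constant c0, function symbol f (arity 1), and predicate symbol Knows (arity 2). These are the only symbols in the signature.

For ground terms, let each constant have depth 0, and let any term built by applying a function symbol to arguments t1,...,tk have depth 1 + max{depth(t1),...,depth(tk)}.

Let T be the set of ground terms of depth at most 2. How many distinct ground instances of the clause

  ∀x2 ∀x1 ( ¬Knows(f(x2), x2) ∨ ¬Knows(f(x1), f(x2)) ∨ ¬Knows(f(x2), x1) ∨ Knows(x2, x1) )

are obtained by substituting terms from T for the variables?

Ground terms of depth ≤ 2:
  Count level by level. With function symbols f/1, the terms of depth ≤ k are the 1 constant together with each function applied to depth-≤(k−1) tuples, so N_k = 1 + N_{k-1}.
  N_0 = 1
  N_1 = 1 + 1 = 2
  N_2 = 1 + 2 = 3
  Explicitly: c0, f(c0), f(f(c0)).
So there are 3 ground terms available for substitution.
There are 2 variables to instantiate (x2, x1), each occurring in at least one literal, so different choices give different ground instances.
Number of ground instances = 3^2 = 9.

9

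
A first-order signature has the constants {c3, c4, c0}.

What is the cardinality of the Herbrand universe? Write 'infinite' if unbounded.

There are no function symbols, so every ground term is one of the 3 constants.
The Herbrand universe is {c3, c4, c0}, which is finite with 3 elements.

3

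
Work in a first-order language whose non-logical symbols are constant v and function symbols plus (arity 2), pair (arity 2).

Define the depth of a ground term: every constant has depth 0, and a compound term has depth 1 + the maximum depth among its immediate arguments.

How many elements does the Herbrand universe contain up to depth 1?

3

Let N_k = |{terms of depth ≤ k}|. Then N_0 = 1 and N_k = 1 + N_{k-1}^2 + N_{k-1}^2 for k ≥ 1 (one summand per function symbol, arity giving the exponent).
N_0 = 1
N_1 = 1 + 1^2 + 1^2 = 3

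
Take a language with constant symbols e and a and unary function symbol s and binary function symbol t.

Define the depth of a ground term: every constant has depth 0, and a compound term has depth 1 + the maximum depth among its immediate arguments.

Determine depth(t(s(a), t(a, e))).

2

depth(s(a)) = 1 + depth(a) = 1 + 0 = 1
depth(t(a, e)) = 1 + max(0, 0) = 1
depth(t(s(a), t(a, e))) = 1 + max(1, 1) = 2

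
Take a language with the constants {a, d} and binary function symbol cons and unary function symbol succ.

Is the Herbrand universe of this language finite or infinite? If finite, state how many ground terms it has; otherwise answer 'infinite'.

The signature has at least one function symbol (cons, arity 2) and at least one constant (a).
Iterating cons gives infinitely many distinct ground terms: a, cons(a, a), cons(cons(a, a), cons(a, a)), ...
So the Herbrand universe is infinite.

infinite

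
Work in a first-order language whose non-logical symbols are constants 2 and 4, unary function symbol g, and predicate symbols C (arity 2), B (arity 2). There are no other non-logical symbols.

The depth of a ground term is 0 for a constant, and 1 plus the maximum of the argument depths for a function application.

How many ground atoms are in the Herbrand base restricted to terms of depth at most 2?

72

First count ground terms of depth ≤ 2.
Let N_k count ground terms of depth at most k. Each non-constant term of depth ≤ k is some function symbol applied to depth-≤(k−1) arguments, giving N_k = 2 + N_{k-1}.
N_0 = 2
N_1 = 2 + 2 = 4
N_2 = 2 + 4 = 6
Explicitly: 2, 4, g(2), g(4), g(g(2)), g(g(4)).
So |H| = 6.
Ground atoms are formed by filling each argument slot of a predicate with a term from H, so an r-ary predicate gives |H|^r atoms:
  C: 6^2 = 36;  B: 6^2 = 36
Total ground atoms: 36 + 36 = 72.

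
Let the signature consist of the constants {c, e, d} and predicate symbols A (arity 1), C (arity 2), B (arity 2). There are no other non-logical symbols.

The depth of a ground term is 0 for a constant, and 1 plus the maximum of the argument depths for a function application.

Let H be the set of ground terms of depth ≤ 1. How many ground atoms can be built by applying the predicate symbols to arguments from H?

21

First count ground terms of depth ≤ 1.
With no function symbols every ground term is a constant, so there are exactly 3 ground terms at every depth bound.
N_0 = 3
N_1 = 3
Explicitly: c, e, d.
So |H| = 3.
For each predicate symbol, the number of ground atoms is |H| raised to its arity; summing:
  A: 3;  C: 3^2 = 9;  B: 3^2 = 9
Total ground atoms: 3 + 9 + 9 = 21.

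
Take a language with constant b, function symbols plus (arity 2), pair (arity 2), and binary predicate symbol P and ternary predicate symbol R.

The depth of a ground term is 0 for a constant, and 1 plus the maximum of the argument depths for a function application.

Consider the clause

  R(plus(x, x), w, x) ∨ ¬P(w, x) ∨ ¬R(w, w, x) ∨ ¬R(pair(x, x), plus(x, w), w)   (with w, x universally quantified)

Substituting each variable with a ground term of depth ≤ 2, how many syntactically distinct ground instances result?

Ground terms of depth ≤ 2:
  If N_k denotes the number of depth-≤k ground terms, the 1 constant gives N_0 = 1, and each function symbol of arity r contributes N_{k-1}^r new terms at level k: N_k = 1 + N_{k-1}^2 + N_{k-1}^2.
  N_0 = 1
  N_1 = 1 + 1^2 + 1^2 = 3
  N_2 = 1 + 3^2 + 3^2 = 19
So there are 19 ground terms available for substitution.
The body mentions every one of the 2 quantified variables; since ground terms form a free algebra, no two substitutions collapse to the same formula.
Number of ground instances = 19^2 = 361.

361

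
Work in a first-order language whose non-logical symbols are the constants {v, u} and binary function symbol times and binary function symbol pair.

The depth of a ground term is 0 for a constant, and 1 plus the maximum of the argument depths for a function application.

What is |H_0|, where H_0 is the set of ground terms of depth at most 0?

2

Let N_k count ground terms of depth at most k. Each non-constant term of depth ≤ k is some function symbol applied to depth-≤(k−1) arguments, giving N_k = 2 + N_{k-1}^2 + N_{k-1}^2.
N_0 = 2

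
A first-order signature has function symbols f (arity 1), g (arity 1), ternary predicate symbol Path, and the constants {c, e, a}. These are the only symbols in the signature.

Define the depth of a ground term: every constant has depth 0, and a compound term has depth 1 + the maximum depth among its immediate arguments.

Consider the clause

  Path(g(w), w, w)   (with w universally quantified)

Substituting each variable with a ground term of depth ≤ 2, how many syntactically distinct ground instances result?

Ground terms of depth ≤ 2:
  If N_k denotes the number of depth-≤k ground terms, the 3 constants give N_0 = 3, and each function symbol of arity r contributes N_{k-1}^r new terms at level k: N_k = 3 + N_{k-1} + N_{k-1}.
  N_0 = 3
  N_1 = 3 + 3 + 3 = 9
  N_2 = 3 + 9 + 9 = 21
So there are 21 ground terms available for substitution.
The body mentions the single quantified variable w; since ground terms form a free algebra, no two substitutions collapse to the same formula.
Number of ground instances = 21.

21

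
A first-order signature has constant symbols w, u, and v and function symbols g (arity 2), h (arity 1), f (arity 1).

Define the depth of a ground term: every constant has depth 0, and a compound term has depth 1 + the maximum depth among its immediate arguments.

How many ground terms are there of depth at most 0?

Write N_k for the number of ground terms of depth ≤ k. A term of depth ≤ k is either a constant or a function symbol applied to arguments of depth ≤ k−1, so N_k = 3 + N_{k-1}^2 + N_{k-1} + N_{k-1}.
N_0 = 3
Explicitly: w, u, v.

3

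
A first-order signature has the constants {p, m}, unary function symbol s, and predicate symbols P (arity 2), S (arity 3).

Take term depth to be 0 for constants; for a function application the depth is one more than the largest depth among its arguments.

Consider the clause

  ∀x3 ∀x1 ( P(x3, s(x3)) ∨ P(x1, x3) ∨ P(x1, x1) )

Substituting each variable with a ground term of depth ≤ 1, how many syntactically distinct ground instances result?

16

Ground terms of depth ≤ 1:
  Let N_k count ground terms of depth at most k. Each non-constant term of depth ≤ k is some function symbol applied to depth-≤(k−1) arguments, giving N_k = 2 + N_{k-1}.
  N_0 = 2
  N_1 = 2 + 2 = 4
  Explicitly: p, m, s(p), s(m).
So there are 4 ground terms available for substitution.
There are 2 variables to instantiate (x3, x1), each occurring in at least one literal, so different choices give different ground instances.
Number of ground instances = 4^2 = 16.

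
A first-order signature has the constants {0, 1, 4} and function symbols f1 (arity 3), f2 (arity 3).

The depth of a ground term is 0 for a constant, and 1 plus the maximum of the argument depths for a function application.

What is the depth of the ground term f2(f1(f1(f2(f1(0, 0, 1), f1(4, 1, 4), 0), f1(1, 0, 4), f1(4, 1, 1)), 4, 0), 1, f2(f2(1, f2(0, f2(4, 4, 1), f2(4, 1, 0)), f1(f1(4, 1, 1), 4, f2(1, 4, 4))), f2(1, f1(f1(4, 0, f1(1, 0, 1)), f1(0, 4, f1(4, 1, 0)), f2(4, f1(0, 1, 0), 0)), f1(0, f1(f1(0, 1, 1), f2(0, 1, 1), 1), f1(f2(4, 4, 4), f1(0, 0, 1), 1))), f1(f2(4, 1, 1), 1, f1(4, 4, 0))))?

6

depth(f1(0, 0, 1)) = 1 + max(0, 0, 0) = 1
depth(f1(4, 1, 4)) = 1 + max(0, 0, 0) = 1
depth(f2(f1(0, 0, 1), f1(4, 1, 4), 0)) = 1 + max(1, 1, 0) = 2
depth(f1(1, 0, 4)) = 1 + max(0, 0, 0) = 1
depth(f1(4, 1, 1)) = 1 + max(0, 0, 0) = 1
depth(f1(f2(f1(0, 0, 1), f1(4, 1, 4), 0), f1(1, 0, 4), f1(4, 1, 1))) = 1 + max(2, 1, 1) = 3
depth(f1(f1(f2(f1(0, 0, 1), f1(4, 1, 4), 0), f1(1, 0, 4), f1(4, 1, 1)), 4, 0)) = 1 + max(3, 0, 0) = 4
depth(f2(4, 4, 1)) = 1 + max(0, 0, 0) = 1
depth(f2(4, 1, 0)) = 1 + max(0, 0, 0) = 1
depth(f2(0, f2(4, 4, 1), f2(4, 1, 0))) = 1 + max(0, 1, 1) = 2
depth(f2(1, 4, 4)) = 1 + max(0, 0, 0) = 1
depth(f1(f1(4, 1, 1), 4, f2(1, 4, 4))) = 1 + max(1, 0, 1) = 2
depth(f2(1, f2(0, f2(4, 4, 1), f2(4, 1, 0)), f1(f1(4, 1, 1), 4, f2(1, 4, 4)))) = 1 + max(0, 2, 2) = 3
depth(f1(1, 0, 1)) = 1 + max(0, 0, 0) = 1
depth(f1(4, 0, f1(1, 0, 1))) = 1 + max(0, 0, 1) = 2
depth(f1(4, 1, 0)) = 1 + max(0, 0, 0) = 1
depth(f1(0, 4, f1(4, 1, 0))) = 1 + max(0, 0, 1) = 2
depth(f1(0, 1, 0)) = 1 + max(0, 0, 0) = 1
depth(f2(4, f1(0, 1, 0), 0)) = 1 + max(0, 1, 0) = 2
depth(f1(f1(4, 0, f1(1, 0, 1)), f1(0, 4, f1(4, 1, 0)), f2(4, f1(0, 1, 0), 0))) = 1 + max(2, 2, 2) = 3
depth(f1(0, 1, 1)) = 1 + max(0, 0, 0) = 1
depth(f2(0, 1, 1)) = 1 + max(0, 0, 0) = 1
depth(f1(f1(0, 1, 1), f2(0, 1, 1), 1)) = 1 + max(1, 1, 0) = 2
depth(f2(4, 4, 4)) = 1 + max(0, 0, 0) = 1
depth(f1(f2(4, 4, 4), f1(0, 0, 1), 1)) = 1 + max(1, 1, 0) = 2
depth(f1(0, f1(f1(0, 1, 1), f2(0, 1, 1), 1), f1(f2(4, 4, 4), f1(0, 0, 1), 1))) = 1 + max(0, 2, 2) = 3
depth(f2(1, f1(f1(4, 0, f1(1, 0, 1)), f1(0, 4, f1(4, 1, 0)), f2(4, f1(0, 1, 0), 0)), f1(0, f1(f1(0, 1, 1), f2(0, 1, 1), 1), f1(f2(4, 4, 4), f1(0, 0, 1), 1)))) = 1 + max(0, 3, 3) = 4
depth(f2(4, 1, 1)) = 1 + max(0, 0, 0) = 1
depth(f1(4, 4, 0)) = 1 + max(0, 0, 0) = 1
depth(f1(f2(4, 1, 1), 1, f1(4, 4, 0))) = 1 + max(1, 0, 1) = 2
depth(f2(f2(1, f2(0, f2(4, 4, 1), f2(4, 1, 0)), f1(f1(4, 1, 1), 4, f2(1, 4, 4))), f2(1, f1(f1(4, 0, f1(1, 0, 1)), f1(0, 4, f1(4, 1, 0)), f2(4, f1(0, 1, 0), 0)), f1(0, f1(f1(0, 1, 1), f2(0, 1, 1), 1), f1(f2(4, 4, 4), f1(0, 0, 1), 1))), f1(f2(4, 1, 1), 1, f1(4, 4, 0)))) = 1 + max(3, 4, 2) = 5
depth(f2(f1(f1(f2(f1(0, 0, 1), f1(4, 1, 4), 0), f1(1, 0, 4), f1(4, 1, 1)), 4, 0), 1, f2(f2(1, f2(0, f2(4, 4, 1), f2(4, 1, 0)), f1(f1(4, 1, 1), 4, f2(1, 4, 4))), f2(1, f1(f1(4, 0, f1(1, 0, 1)), f1(0, 4, f1(4, 1, 0)), f2(4, f1(0, 1, 0), 0)), f1(0, f1(f1(0, 1, 1), f2(0, 1, 1), 1), f1(f2(4, 4, 4), f1(0, 0, 1), 1))), f1(f2(4, 1, 1), 1, f1(4, 4, 0))))) = 1 + max(4, 0, 5) = 6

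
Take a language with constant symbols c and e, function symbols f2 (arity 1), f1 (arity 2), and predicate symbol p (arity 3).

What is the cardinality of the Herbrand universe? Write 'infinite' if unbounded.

infinite

The signature has at least one function symbol (f2, arity 1) and at least one constant (c).
Iterating f2 gives infinitely many distinct ground terms: c, f2(c), f2(f2(c)), ...
So the Herbrand universe is infinite.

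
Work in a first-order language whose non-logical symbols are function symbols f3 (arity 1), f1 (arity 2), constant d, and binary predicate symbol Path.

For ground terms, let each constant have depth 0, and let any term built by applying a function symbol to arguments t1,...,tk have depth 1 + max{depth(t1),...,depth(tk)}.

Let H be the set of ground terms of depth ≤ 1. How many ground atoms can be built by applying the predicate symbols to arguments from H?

9

First count ground terms of depth ≤ 1.
Let N_k = |{terms of depth ≤ k}|. Then N_0 = 1 and N_k = 1 + N_{k-1} + N_{k-1}^2 for k ≥ 1 (one summand per function symbol, arity giving the exponent).
N_0 = 1
N_1 = 1 + 1 + 1^2 = 3
Explicitly: d, f3(d), f1(d, d).
So |H| = 3.
Ground atoms are formed by filling each argument slot of a predicate with a term from H, so an r-ary predicate gives |H|^r atoms:
  Path: 3^2 = 9
Total ground atoms: 9.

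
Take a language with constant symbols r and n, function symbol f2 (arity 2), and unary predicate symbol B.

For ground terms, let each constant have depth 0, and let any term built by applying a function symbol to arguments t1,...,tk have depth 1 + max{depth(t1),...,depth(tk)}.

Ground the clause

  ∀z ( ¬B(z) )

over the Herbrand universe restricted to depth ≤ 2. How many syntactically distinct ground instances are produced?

38

Ground terms of depth ≤ 2:
  Count level by level. With function symbols f2/2, the terms of depth ≤ k are the 2 constants together with each function applied to depth-≤(k−1) tuples, so N_k = 2 + N_{k-1}^2.
  N_0 = 2
  N_1 = 2 + 2^2 = 6
  N_2 = 2 + 6^2 = 38
So there are 38 ground terms available for substitution.
The variable z ranges independently over the available ground terms, and distinct assignments produce distinct instances.
Number of ground instances = 38.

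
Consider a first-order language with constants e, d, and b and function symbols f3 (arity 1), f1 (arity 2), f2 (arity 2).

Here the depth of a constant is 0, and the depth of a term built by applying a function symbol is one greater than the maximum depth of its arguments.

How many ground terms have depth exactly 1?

Let N_k = |{terms of depth ≤ k}|. Then N_0 = 3 and N_k = 3 + N_{k-1} + N_{k-1}^2 + N_{k-1}^2 for k ≥ 1 (one summand per function symbol, arity giving the exponent).
N_0 = 3
N_1 = 3 + 3 + 3^2 + 3^2 = 24
Terms of depth exactly 1: N_1 − N_0 = 24 − 3 = 21.

21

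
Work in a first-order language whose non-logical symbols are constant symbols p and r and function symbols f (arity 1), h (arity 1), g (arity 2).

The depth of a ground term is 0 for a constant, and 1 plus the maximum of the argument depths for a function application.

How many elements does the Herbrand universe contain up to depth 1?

Count level by level. With function symbols f/1, h/1, g/2, the terms of depth ≤ k are the 2 constants together with each function applied to depth-≤(k−1) tuples, so N_k = 2 + N_{k-1} + N_{k-1} + N_{k-1}^2.
N_0 = 2
N_1 = 2 + 2 + 2 + 2^2 = 10
Explicitly: p, r, f(p), f(r), h(p), h(r), g(p, p), g(p, r), g(r, p), g(r, r).

10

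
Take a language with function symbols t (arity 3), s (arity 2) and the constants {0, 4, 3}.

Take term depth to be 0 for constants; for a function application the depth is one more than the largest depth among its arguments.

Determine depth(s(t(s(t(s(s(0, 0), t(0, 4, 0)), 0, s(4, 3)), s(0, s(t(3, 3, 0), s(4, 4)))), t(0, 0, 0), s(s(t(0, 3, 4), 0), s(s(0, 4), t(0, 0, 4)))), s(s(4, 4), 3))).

6

depth(s(0, 0)) = 1 + max(0, 0) = 1
depth(t(0, 4, 0)) = 1 + max(0, 0, 0) = 1
depth(s(s(0, 0), t(0, 4, 0))) = 1 + max(1, 1) = 2
depth(s(4, 3)) = 1 + max(0, 0) = 1
depth(t(s(s(0, 0), t(0, 4, 0)), 0, s(4, 3))) = 1 + max(2, 0, 1) = 3
depth(t(3, 3, 0)) = 1 + max(0, 0, 0) = 1
depth(s(4, 4)) = 1 + max(0, 0) = 1
depth(s(t(3, 3, 0), s(4, 4))) = 1 + max(1, 1) = 2
depth(s(0, s(t(3, 3, 0), s(4, 4)))) = 1 + max(0, 2) = 3
depth(s(t(s(s(0, 0), t(0, 4, 0)), 0, s(4, 3)), s(0, s(t(3, 3, 0), s(4, 4))))) = 1 + max(3, 3) = 4
depth(t(0, 0, 0)) = 1 + max(0, 0, 0) = 1
depth(t(0, 3, 4)) = 1 + max(0, 0, 0) = 1
depth(s(t(0, 3, 4), 0)) = 1 + max(1, 0) = 2
depth(s(0, 4)) = 1 + max(0, 0) = 1
depth(t(0, 0, 4)) = 1 + max(0, 0, 0) = 1
depth(s(s(0, 4), t(0, 0, 4))) = 1 + max(1, 1) = 2
depth(s(s(t(0, 3, 4), 0), s(s(0, 4), t(0, 0, 4)))) = 1 + max(2, 2) = 3
depth(t(s(t(s(s(0, 0), t(0, 4, 0)), 0, s(4, 3)), s(0, s(t(3, 3, 0), s(4, 4)))), t(0, 0, 0), s(s(t(0, 3, 4), 0), s(s(0, 4), t(0, 0, 4))))) = 1 + max(4, 1, 3) = 5
depth(s(s(4, 4), 3)) = 1 + max(1, 0) = 2
depth(s(t(s(t(s(s(0, 0), t(0, 4, 0)), 0, s(4, 3)), s(0, s(t(3, 3, 0), s(4, 4)))), t(0, 0, 0), s(s(t(0, 3, 4), 0), s(s(0, 4), t(0, 0, 4)))), s(s(4, 4), 3))) = 1 + max(5, 2) = 6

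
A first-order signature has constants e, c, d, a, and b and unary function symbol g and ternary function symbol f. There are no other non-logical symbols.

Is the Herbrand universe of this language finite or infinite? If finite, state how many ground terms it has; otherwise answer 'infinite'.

infinite

The signature has at least one function symbol (g, arity 1) and at least one constant (e).
Iterating g gives infinitely many distinct ground terms: e, g(e), g(g(e)), ...
So the Herbrand universe is infinite.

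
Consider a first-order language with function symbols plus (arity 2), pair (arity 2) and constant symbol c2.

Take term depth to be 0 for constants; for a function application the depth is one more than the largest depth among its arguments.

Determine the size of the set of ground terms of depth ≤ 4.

Let N_k = |{terms of depth ≤ k}|. Then N_0 = 1 and N_k = 1 + N_{k-1}^2 + N_{k-1}^2 for k ≥ 1 (one summand per function symbol, arity giving the exponent).
N_0 = 1
N_1 = 1 + 1^2 + 1^2 = 3
N_2 = 1 + 3^2 + 3^2 = 19
N_3 = 1 + 19^2 + 19^2 = 723
N_4 = 1 + 723^2 + 723^2 = 1045459

1045459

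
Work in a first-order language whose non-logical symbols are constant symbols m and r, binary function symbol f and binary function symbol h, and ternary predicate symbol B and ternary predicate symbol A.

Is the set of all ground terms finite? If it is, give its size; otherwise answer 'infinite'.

infinite

The signature has at least one function symbol (f, arity 2) and at least one constant (m).
Iterating f gives infinitely many distinct ground terms: m, f(m, m), f(f(m, m), f(m, m)), ...
So the Herbrand universe is infinite.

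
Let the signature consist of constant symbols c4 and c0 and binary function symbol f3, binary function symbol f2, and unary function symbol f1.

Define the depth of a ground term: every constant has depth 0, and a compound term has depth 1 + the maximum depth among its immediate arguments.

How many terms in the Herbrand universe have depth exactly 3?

If N_k denotes the number of depth-≤k ground terms, the 2 constants give N_0 = 2, and each function symbol of arity r contributes N_{k-1}^r new terms at level k: N_k = 2 + N_{k-1}^2 + N_{k-1}^2 + N_{k-1}.
N_0 = 2
N_1 = 2 + 2^2 + 2^2 + 2 = 12
N_2 = 2 + 12^2 + 12^2 + 12 = 302
N_3 = 2 + 302^2 + 302^2 + 302 = 182712
Terms of depth exactly 3: N_3 − N_2 = 182712 − 302 = 182410.

182410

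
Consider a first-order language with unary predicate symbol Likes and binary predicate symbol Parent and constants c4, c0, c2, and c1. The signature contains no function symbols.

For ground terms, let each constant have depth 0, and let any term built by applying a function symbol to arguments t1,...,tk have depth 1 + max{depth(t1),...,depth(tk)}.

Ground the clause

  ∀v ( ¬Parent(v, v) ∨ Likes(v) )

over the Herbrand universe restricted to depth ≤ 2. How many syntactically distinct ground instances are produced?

Ground terms of depth ≤ 2:
  With no function symbols every ground term is a constant, so there are exactly 4 ground terms at every depth bound.
  N_0 = 4
  N_1 = 4
  N_2 = 4
So there are 4 ground terms available for substitution.
There is 1 variable to instantiate (v),  occurring in at least one literal, so different choices give different ground instances.
Number of ground instances = 4.

4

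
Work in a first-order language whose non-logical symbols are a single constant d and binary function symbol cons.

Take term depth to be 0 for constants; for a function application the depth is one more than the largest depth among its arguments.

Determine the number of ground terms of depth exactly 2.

Count level by level. With function symbols cons/2, the terms of depth ≤ k are the 1 constant together with each function applied to depth-≤(k−1) tuples, so N_k = 1 + N_{k-1}^2.
N_0 = 1
N_1 = 1 + 1^2 = 2
N_2 = 1 + 2^2 = 5
Terms of depth exactly 2: N_2 − N_1 = 5 − 2 = 3.

3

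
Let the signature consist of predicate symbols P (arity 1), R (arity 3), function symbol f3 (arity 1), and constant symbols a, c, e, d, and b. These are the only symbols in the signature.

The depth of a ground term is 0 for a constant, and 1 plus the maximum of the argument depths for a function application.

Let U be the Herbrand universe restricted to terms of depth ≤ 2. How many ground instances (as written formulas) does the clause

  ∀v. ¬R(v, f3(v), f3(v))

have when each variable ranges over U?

Ground terms of depth ≤ 2:
  Write N_k for the number of ground terms of depth ≤ k. A term of depth ≤ k is either a constant or a function symbol applied to arguments of depth ≤ k−1, so N_k = 5 + N_{k-1}.
  N_0 = 5
  N_1 = 5 + 5 = 10
  N_2 = 5 + 10 = 15
So there are 15 ground terms available for substitution.
The clause has 1 distinct variable (v), which appears in the body. In the free term algebra distinct substitutions yield syntactically distinct ground instances.
Number of ground instances = 15.

15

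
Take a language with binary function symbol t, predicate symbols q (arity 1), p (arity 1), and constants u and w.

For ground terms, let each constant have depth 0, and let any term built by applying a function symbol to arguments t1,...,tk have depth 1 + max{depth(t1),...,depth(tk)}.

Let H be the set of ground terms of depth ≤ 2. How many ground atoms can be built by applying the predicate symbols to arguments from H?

76

First count ground terms of depth ≤ 2.
Let N_k = |{terms of depth ≤ k}|. Then N_0 = 2 and N_k = 2 + N_{k-1}^2 for k ≥ 1 (one summand per function symbol, arity giving the exponent).
N_0 = 2
N_1 = 2 + 2^2 = 6
N_2 = 2 + 6^2 = 38
So |H| = 38.
For each predicate symbol, the number of ground atoms is |H| raised to its arity; summing:
  q: 38;  p: 38
Total ground atoms: 38 + 38 = 76.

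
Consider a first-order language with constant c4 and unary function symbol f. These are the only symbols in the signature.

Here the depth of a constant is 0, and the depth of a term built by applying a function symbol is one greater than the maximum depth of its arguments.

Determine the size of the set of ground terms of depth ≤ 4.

Let N_k = |{terms of depth ≤ k}|. Then N_0 = 1 and N_k = 1 + N_{k-1} for k ≥ 1 (one summand per function symbol, arity giving the exponent).
N_0 = 1
N_1 = 1 + 1 = 2
N_2 = 1 + 2 = 3
N_3 = 1 + 3 = 4
N_4 = 1 + 4 = 5
Explicitly: c4, f(c4), f(f(c4)), f(f(f(c4))), f(f(f(f(c4)))).

5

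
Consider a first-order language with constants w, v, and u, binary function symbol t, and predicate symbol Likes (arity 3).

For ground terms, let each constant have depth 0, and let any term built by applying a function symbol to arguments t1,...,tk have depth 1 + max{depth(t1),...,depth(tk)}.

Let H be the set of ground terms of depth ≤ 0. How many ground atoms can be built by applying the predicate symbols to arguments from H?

First count ground terms of depth ≤ 0.
Count level by level. With function symbols t/2, the terms of depth ≤ k are the 3 constants together with each function applied to depth-≤(k−1) tuples, so N_k = 3 + N_{k-1}^2.
N_0 = 3
Explicitly: w, v, u.
So |H| = 3.
A ground atom is a predicate applied to a tuple of terms from H, so the count is the sum over predicates of |H|^arity:
  Likes: 3^3 = 27
Total ground atoms: 27.

27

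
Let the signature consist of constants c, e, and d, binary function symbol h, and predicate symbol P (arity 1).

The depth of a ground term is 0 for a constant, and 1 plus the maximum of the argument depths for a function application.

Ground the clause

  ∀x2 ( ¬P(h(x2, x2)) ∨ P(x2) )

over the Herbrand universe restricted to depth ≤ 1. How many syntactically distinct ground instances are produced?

Ground terms of depth ≤ 1:
  Let N_k count ground terms of depth at most k. Each non-constant term of depth ≤ k is some function symbol applied to depth-≤(k−1) arguments, giving N_k = 3 + N_{k-1}^2.
  N_0 = 3
  N_1 = 3 + 3^2 = 12
  Explicitly: c, e, d, h(c, c), h(c, e), h(c, d), h(e, c), h(e, e), h(e, d), h(d, c), h(d, e), h(d, d).
So there are 12 ground terms available for substitution.
The variable x2 ranges independently over the available ground terms, and distinct assignments produce distinct instances.
Number of ground instances = 12.

12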